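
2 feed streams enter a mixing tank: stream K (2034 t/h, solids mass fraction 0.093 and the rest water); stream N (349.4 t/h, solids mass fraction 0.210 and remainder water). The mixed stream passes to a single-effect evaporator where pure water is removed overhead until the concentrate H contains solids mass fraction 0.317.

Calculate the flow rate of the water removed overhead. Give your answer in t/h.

solids entering = 2034×0.093 + 349.4×0.210 = 262.54 t/h.
All solids reports to H, so H = 262.54/0.317 = 828.19 t/h.
Total feed = 2383.4 t/h; overhead = 2383.4 − 828.19 = 1555.2 t/h.

1555 t/h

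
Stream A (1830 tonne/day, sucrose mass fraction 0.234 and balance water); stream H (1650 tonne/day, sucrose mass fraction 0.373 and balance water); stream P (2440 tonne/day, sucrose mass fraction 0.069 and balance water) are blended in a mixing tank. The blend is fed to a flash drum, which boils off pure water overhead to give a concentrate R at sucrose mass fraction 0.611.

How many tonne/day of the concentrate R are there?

sucrose entering = 1830×0.234 + 1650×0.373 + 2440×0.069 = 1212 tonne/day.
All sucrose reports to R, so R = 1212/0.611 = 1983.7 tonne/day.

1984 tonne/day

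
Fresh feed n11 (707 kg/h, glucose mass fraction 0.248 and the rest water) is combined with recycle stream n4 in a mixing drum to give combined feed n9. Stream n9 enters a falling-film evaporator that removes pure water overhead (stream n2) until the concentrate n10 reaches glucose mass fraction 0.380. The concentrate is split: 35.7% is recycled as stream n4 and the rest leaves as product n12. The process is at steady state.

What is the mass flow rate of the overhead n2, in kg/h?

245.6 kg/h

Overall glucose balance (none leaves overhead): glucose in fresh feed = glucose in product, i.e. 707×0.248 = (1−0.357)·n10·0.380.
n10 = 175.34/(0.380×0.643) = 717.59 kg/h.
Recycle n4 = 0.357×717.59 = 256.18 kg/h.
Combined feed n9 = 707 + 256.18 = 963.18 kg/h.
Overhead n2 = n9 − n10 = 963.18 − 717.59 = 245.59 kg/h.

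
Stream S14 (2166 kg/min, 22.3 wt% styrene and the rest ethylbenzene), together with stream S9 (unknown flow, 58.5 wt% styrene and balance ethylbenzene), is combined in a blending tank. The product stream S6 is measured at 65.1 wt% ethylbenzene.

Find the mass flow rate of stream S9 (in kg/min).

Let S9 be the unknown flow. Total out = 2166 + S9.
ethylbenzene balance: 1683 + 0.415·S9 = 0.651·(2166 + S9)
(0.415 − 0.651)·S9 = 0.651×2166 − 1683 = -272.92
S9 = -272.92 / -0.236 = 1156.4 kg/min

1156 kg/min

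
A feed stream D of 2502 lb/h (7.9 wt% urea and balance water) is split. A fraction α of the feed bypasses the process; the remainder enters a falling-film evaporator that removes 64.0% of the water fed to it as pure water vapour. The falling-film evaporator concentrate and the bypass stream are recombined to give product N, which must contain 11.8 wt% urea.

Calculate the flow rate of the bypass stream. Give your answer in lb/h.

1099 lb/h

All 2502×0.079 = 197.66 lb/h of urea reaches N, so N = 197.66/0.118 = 1675.1 lb/h and vapour = 826.93 lb/h.
The evaporator receives (1−α)·2502 of feed at 0.921 water and removes 0.640 of that water:
0.640×0.921×(1−α)×2502 = 826.93
(1−α) = 826.93/1474.8 = 0.5607;  α = 0.4393.
Bypass flow = 0.4393×2502 = 1099.1 lb/h.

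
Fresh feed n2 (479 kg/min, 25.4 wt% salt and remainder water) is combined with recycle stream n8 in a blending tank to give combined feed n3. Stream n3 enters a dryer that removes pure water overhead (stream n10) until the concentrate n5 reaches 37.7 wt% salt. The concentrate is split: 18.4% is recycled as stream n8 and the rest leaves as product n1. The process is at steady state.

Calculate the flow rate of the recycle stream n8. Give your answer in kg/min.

72.77 kg/min

Overall salt balance (none leaves overhead): salt in fresh feed = salt in product, i.e. 479×0.254 = (1−0.184)·n5·0.377.
n5 = 121.67/(0.377×0.816) = 395.49 kg/min.
Recycle n8 = 0.184×395.49 = 72.771 kg/min.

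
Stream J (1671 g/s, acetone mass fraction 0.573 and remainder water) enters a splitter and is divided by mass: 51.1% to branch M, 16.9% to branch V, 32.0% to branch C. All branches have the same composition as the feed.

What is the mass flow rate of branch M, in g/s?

853.9 g/s

Branch M flow = 0.511×1671 = 853.88 g/s.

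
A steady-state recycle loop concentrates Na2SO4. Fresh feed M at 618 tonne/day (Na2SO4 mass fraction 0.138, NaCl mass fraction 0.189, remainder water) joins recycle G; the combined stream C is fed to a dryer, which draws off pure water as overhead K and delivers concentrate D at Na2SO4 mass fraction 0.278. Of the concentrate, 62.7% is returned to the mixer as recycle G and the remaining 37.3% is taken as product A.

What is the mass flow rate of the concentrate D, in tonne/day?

Overall Na2SO4 balance (none leaves overhead): Na2SO4 in fresh feed = Na2SO4 in product, i.e. 618×0.138 = (1−0.627)·D·0.278.
D = 85.284/(0.278×0.373) = 822.46 tonne/day.

822.5 tonne/day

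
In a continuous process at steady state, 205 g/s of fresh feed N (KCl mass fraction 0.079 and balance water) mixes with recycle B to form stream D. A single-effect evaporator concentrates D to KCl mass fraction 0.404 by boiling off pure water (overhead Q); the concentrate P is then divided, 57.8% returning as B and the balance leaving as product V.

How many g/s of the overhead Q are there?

164.9 g/s

Overall KCl balance (none leaves overhead): KCl in fresh feed = KCl in product, i.e. 205×0.079 = (1−0.578)·P·0.404.
P = 16.195/(0.404×0.422) = 94.992 g/s.
Recycle B = 0.578×94.992 = 54.905 g/s.
Combined feed D = 205 + 54.905 = 259.91 g/s.
Overhead Q = D − P = 259.91 − 94.992 = 164.91 g/s.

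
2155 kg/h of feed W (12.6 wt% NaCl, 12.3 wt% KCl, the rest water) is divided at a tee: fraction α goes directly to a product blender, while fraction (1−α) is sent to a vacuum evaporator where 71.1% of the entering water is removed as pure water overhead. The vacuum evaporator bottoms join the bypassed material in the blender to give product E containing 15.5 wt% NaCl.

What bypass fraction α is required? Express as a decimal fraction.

All 2155×0.126 = 271.53 kg/h of NaCl reaches E, so E = 271.53/0.155 = 1751.8 kg/h and vapour = 403.19 kg/h.
The evaporator receives (1−α)·2155 of feed at 0.751 water and removes 0.711 of that water:
0.711×0.751×(1−α)×2155 = 403.19
(1−α) = 403.19/1150.7 = 0.3504;  α = 0.6496.

0.650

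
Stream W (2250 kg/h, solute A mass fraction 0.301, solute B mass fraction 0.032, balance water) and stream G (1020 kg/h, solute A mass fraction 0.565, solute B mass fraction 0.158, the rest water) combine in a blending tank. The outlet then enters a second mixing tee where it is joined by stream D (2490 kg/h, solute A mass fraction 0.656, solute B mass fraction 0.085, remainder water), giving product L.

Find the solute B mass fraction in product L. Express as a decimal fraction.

Overall, product flow = 5760 kg/h.
solute B in = 2250×0.032 + 1020×0.158 + 2490×0.085 = 444.81 kg/h.
solute B fraction in L = 0.077.

0.077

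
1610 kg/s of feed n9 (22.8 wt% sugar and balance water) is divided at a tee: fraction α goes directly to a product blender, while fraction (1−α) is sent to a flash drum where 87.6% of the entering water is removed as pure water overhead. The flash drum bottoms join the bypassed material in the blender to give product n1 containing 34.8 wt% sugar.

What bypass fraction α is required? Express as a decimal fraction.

All 1610×0.228 = 367.08 kg/s of sugar reaches n1, so n1 = 367.08/0.348 = 1054.8 kg/s and vapour = 555.17 kg/s.
The evaporator receives (1−α)·1610 of feed at 0.772 water and removes 0.876 of that water:
0.876×0.772×(1−α)×1610 = 555.17
(1−α) = 555.17/1088.8 = 0.5099;  α = 0.4901.

0.490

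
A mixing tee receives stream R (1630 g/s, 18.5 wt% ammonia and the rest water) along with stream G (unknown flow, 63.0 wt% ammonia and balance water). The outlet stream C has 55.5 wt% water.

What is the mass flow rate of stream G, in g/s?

Let G be the unknown flow. Total out = 1630 + G.
water balance: 1328.4 + 0.370·G = 0.555·(1630 + G)
(0.370 − 0.555)·G = 0.555×1630 − 1328.4 = -423.8
G = -423.8 / -0.185 = 2290.8 g/s

2291 g/s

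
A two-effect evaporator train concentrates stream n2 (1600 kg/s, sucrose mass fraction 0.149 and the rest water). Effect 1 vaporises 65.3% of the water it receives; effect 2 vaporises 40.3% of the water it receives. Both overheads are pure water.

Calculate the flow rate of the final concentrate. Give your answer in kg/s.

520.5 kg/s

water in feed = 1600×0.851 = 1361.6 kg/s.
After stage 1: water left = (1−0.653)×1361.6 = 472.48; stream total = 710.88 kg/s.
After stage 2: water left = (1−0.403)×472.48 = 282.07; final concentrate = 520.47 kg/s.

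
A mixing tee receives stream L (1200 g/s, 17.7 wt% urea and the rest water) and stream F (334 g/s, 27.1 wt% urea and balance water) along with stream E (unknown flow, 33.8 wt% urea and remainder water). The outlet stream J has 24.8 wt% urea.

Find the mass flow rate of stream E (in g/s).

861.3 g/s

Let E be the unknown flow. Total out = 1534 + E.
urea balance: 302.91 + 0.338·E = 0.248·(1534 + E)
(0.338 − 0.248)·E = 0.248×1534 − 302.91 = 77.518
E = 77.518 / 0.090 = 861.31 g/s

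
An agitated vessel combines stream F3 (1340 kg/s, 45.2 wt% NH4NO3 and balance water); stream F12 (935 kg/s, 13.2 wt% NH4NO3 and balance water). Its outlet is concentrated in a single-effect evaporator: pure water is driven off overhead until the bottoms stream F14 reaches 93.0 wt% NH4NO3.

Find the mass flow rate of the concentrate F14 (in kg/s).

NH4NO3 entering = 1340×0.452 + 935×0.132 = 729.1 kg/s.
All NH4NO3 reports to F14, so F14 = 729.1/0.930 = 783.98 kg/s.

784 kg/s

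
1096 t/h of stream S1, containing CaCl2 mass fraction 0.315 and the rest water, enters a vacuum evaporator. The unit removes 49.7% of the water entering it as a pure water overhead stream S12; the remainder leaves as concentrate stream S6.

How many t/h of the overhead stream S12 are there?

water entering = 1096×0.685 = 750.76 t/h; overhead removed = 0.497×750.76 = 373.13 t/h.

373.1 t/h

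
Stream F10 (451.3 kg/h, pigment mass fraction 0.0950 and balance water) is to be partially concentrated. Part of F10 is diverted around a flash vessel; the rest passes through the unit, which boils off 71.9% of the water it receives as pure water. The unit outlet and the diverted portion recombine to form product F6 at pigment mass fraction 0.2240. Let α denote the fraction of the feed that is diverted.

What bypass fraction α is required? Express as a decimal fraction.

0.115

All 451.3×0.095 = 42.873 kg/h of pigment reaches F6, so F6 = 42.873/0.224 = 191.4 kg/h and vapour = 259.9 kg/h.
The evaporator receives (1−α)·451.3 of feed at 0.905 water and removes 0.719 of that water:
0.719×0.905×(1−α)×451.3 = 259.9
(1−α) = 259.9/293.66 = 0.8850;  α = 0.1150.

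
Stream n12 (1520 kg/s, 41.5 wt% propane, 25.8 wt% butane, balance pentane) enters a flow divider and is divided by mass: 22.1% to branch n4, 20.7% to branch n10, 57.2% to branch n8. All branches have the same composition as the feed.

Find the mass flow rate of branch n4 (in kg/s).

335.9 kg/s

Branch n4 flow = 0.221×1520 = 335.92 kg/s.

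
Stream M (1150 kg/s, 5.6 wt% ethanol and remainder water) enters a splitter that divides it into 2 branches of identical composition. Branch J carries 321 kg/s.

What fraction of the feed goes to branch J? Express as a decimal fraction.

0.279

Fraction to J = 321/1150 = 0.2791.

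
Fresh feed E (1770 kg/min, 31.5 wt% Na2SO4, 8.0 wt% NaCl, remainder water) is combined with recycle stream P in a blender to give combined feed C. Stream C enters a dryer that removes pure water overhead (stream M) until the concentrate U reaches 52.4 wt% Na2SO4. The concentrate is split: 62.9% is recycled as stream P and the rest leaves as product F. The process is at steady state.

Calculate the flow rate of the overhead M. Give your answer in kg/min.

706 kg/min

Overall Na2SO4 balance (none leaves overhead): Na2SO4 in fresh feed = Na2SO4 in product, i.e. 1770×0.315 = (1−0.629)·U·0.524.
U = 557.55/(0.524×0.371) = 2868 kg/min.
Recycle P = 0.629×2868 = 1804 kg/min.
Combined feed C = 1770 + 1804 = 3574 kg/min.
Overhead M = C − U = 3574 − 2868 = 705.97 kg/min.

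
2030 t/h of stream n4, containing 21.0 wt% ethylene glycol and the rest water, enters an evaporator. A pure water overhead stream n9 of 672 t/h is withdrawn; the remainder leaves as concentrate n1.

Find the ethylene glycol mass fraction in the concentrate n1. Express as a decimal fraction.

ethylene glycol is not removed: 2030×0.210 = 426.3 t/h of ethylene glycol enters n1.
Concentrate = 2030 − 672 = 1358 t/h.
Mass fraction = 426.3/1358 = 0.314.

0.314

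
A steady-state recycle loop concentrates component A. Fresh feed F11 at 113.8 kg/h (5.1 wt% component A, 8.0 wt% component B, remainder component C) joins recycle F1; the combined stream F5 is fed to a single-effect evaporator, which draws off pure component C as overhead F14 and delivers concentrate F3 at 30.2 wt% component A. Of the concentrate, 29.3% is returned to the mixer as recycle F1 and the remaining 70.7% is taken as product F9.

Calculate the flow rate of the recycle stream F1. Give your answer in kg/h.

Overall component A balance (none leaves overhead): component A in fresh feed = component A in product, i.e. 113.8×0.051 = (1−0.293)·F3·0.302.
F3 = 5.8038/(0.302×0.707) = 27.182 kg/h.
Recycle F1 = 0.293×27.182 = 7.9644 kg/h.

7.964 kg/h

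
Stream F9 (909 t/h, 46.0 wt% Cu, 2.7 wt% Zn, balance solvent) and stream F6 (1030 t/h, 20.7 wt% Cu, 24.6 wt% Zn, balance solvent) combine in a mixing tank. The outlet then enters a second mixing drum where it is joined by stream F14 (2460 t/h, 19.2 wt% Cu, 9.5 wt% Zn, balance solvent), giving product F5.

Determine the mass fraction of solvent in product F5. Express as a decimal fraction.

0.633

Overall, product flow = 4399 t/h.
solvent in = 909×0.513 + 1030×0.547 + 2460×0.713 = 2783.7 t/h.
solvent fraction in F5 = 0.633.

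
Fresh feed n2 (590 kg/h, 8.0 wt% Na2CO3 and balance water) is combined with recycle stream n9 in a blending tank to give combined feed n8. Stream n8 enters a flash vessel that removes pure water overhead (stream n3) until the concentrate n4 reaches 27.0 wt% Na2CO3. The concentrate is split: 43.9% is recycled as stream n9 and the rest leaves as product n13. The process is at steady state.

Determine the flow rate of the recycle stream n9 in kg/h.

Overall Na2CO3 balance (none leaves overhead): Na2CO3 in fresh feed = Na2CO3 in product, i.e. 590×0.080 = (1−0.439)·n4·0.270.
n4 = 47.2/(0.270×0.561) = 311.61 kg/h.
Recycle n9 = 0.439×311.61 = 136.8 kg/h.

136.8 kg/h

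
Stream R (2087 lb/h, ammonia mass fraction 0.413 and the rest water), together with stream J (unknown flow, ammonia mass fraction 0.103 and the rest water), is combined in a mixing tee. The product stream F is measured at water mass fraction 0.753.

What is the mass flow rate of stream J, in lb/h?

Let J be the unknown flow. Total out = 2087 + J.
water balance: 1225.1 + 0.897·J = 0.753·(2087 + J)
(0.897 − 0.753)·J = 0.753×2087 − 1225.1 = 346.44
J = 346.44 / 0.144 = 2405.8 lb/h

2406 lb/h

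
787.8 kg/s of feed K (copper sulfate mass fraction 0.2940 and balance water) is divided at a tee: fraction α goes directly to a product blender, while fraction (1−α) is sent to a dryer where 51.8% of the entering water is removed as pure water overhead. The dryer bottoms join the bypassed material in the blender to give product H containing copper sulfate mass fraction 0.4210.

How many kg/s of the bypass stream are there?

All 787.8×0.294 = 231.61 kg/s of copper sulfate reaches H, so H = 231.61/0.421 = 550.15 kg/s and vapour = 237.65 kg/s.
The evaporator receives (1−α)·787.8 of feed at 0.706 water and removes 0.518 of that water:
0.518×0.706×(1−α)×787.8 = 237.65
(1−α) = 237.65/288.1 = 0.8249;  α = 0.1751.
Bypass flow = 0.1751×787.8 = 137.96 kg/s.

138 kg/s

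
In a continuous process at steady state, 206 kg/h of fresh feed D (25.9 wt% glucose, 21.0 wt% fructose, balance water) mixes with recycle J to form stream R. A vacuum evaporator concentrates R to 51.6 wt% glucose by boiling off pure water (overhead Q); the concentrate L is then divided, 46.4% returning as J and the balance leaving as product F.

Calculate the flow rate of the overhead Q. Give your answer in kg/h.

102.6 kg/h

Overall glucose balance (none leaves overhead): glucose in fresh feed = glucose in product, i.e. 206×0.259 = (1−0.464)·L·0.516.
L = 53.354/(0.516×0.536) = 192.91 kg/h.
Recycle J = 0.464×192.91 = 89.51 kg/h.
Combined feed R = 206 + 89.51 = 295.51 kg/h.
Overhead Q = R − L = 295.51 − 192.91 = 102.6 kg/h.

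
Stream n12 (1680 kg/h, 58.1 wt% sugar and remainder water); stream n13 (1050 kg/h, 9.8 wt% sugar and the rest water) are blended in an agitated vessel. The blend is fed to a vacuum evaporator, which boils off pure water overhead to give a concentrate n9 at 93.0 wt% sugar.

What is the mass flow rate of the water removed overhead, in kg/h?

1570 kg/h

sugar entering = 1680×0.581 + 1050×0.098 = 1079 kg/h.
All sugar reports to n9, so n9 = 1079/0.930 = 1160.2 kg/h.
Total feed = 2730 kg/h; overhead = 2730 − 1160.2 = 1569.8 kg/h.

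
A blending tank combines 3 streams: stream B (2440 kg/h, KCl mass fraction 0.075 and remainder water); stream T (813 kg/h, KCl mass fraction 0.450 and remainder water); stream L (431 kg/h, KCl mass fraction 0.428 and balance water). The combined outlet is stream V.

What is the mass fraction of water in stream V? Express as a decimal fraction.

Total flow out = 2440 + 813 + 431 = 3684 kg/h.
water in = 2440×0.925 + 813×0.550 + 431×0.572 = 2950.7 kg/h.
water mass fraction in V = 2950.7/3684 = 0.801.

0.801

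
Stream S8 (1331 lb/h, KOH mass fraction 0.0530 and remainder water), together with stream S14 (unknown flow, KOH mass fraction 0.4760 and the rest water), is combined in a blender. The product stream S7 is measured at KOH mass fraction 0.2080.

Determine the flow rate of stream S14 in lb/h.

Let S14 be the unknown flow. Total out = 1331 + S14.
KOH balance: 70.543 + 0.476·S14 = 0.208·(1331 + S14)
(0.476 − 0.208)·S14 = 0.208×1331 − 70.543 = 206.31
S14 = 206.31 / 0.268 = 769.79 lb/h

769.8 lb/h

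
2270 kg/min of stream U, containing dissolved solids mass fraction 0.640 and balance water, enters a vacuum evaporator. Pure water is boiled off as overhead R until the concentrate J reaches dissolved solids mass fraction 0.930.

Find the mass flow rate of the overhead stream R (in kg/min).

dissolved solids is conserved: 2270×0.640 = 1452.8 kg/min all reports to the concentrate.
Concentrate = 1452.8/(target fraction) = 1562.2 kg/min.
Overhead = 2270 − 1562.2 = 707.85 kg/min.

707.8 kg/min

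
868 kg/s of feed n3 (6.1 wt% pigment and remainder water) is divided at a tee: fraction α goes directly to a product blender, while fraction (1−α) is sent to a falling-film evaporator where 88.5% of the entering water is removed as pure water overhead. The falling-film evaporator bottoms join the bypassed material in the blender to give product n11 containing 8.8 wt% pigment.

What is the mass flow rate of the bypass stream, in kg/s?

All 868×0.061 = 52.948 kg/s of pigment reaches n11, so n11 = 52.948/0.088 = 601.68 kg/s and vapour = 266.32 kg/s.
The evaporator receives (1−α)·868 of feed at 0.939 water and removes 0.885 of that water:
0.885×0.939×(1−α)×868 = 266.32
(1−α) = 266.32/721.32 = 0.3692;  α = 0.6308.
Bypass flow = 0.6308×868 = 547.53 kg/s.

547.5 kg/s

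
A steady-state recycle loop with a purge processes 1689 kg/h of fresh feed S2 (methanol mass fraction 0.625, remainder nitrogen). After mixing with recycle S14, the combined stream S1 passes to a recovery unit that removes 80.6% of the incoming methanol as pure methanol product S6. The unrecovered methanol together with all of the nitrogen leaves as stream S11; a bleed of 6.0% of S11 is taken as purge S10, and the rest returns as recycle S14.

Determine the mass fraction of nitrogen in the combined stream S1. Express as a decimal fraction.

nitrogen enters only via S2 and leaves only via the purge: 1689×0.375 = 0.060×(nitrogen in S11), and the recovery unit passes all nitrogen, so nitrogen in S1 = nitrogen in S11 = 10556 kg/h.
methanol in S1: m_A = 1689×0.625 + (1−0.060)·(1−0.806)·m_A, so m_A = 1055.6/0.8176 = 1291.1 kg/h.
S1 = 1291.1 + 10556 = 11847 kg/h.
nitrogen fraction in S1 = 10556/11847 = 0.891.

0.891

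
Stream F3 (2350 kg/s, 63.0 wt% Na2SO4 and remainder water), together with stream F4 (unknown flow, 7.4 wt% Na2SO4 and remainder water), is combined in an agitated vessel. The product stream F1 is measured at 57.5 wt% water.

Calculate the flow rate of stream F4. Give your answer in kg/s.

Let F4 be the unknown flow. Total out = 2350 + F4.
water balance: 869.5 + 0.926·F4 = 0.575·(2350 + F4)
(0.926 − 0.575)·F4 = 0.575×2350 − 869.5 = 481.75
F4 = 481.75 / 0.351 = 1372.5 kg/s

1373 kg/s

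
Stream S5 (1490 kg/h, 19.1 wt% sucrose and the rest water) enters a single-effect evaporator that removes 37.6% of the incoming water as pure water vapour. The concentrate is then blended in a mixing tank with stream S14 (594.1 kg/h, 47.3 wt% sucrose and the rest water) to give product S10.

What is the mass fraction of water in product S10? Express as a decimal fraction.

Vapour removed = 0.376×0.809×1490 = 453.23 kg/h; concentrate = 1036.8 kg/h.
water reaching the mixer = 752.18 (from concentrate) + 594.1×0.527 = 1065.3 kg/h.
Product flow = 1036.8 + 594.1 = 1630.9 kg/h; water fraction = 0.653.

0.653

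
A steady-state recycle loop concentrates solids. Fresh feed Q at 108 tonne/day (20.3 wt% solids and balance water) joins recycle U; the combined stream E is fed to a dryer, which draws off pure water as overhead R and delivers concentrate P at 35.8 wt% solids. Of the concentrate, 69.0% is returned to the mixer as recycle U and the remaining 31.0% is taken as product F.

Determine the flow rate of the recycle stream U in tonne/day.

136.3 tonne/day

Overall solids balance (none leaves overhead): solids in fresh feed = solids in product, i.e. 108×0.203 = (1−0.690)·P·0.358.
P = 21.924/(0.358×0.310) = 197.55 tonne/day.
Recycle U = 0.690×197.55 = 136.31 tonne/day.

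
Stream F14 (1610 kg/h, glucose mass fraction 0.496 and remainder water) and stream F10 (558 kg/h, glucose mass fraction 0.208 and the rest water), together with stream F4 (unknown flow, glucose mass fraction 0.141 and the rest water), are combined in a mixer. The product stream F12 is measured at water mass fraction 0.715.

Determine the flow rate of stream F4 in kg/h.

Let F4 be the unknown flow. Total out = 2168 + F4.
water balance: 1253.4 + 0.859·F4 = 0.715·(2168 + F4)
(0.859 − 0.715)·F4 = 0.715×2168 − 1253.4 = 296.74
F4 = 296.74 / 0.144 = 2060.7 kg/h

2061 kg/h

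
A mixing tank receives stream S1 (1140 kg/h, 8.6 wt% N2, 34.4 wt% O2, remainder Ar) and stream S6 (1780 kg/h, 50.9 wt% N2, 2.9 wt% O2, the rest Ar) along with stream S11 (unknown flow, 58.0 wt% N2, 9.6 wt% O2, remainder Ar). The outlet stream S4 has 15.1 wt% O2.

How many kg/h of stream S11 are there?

Let S11 be the unknown flow. Total out = 2920 + S11.
O2 balance: 443.78 + 0.096·S11 = 0.151·(2920 + S11)
(0.096 − 0.151)·S11 = 0.151×2920 − 443.78 = -2.86
S11 = -2.86 / -0.055 = 52 kg/h

52 kg/h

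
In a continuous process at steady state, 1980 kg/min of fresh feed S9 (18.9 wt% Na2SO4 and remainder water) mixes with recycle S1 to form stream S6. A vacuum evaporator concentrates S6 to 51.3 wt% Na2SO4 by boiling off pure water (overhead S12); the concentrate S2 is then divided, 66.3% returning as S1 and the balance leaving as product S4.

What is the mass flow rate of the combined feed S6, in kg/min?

3415 kg/min

Overall Na2SO4 balance (none leaves overhead): Na2SO4 in fresh feed = Na2SO4 in product, i.e. 1980×0.189 = (1−0.663)·S2·0.513.
S2 = 374.22/(0.513×0.337) = 2164.6 kg/min.
Recycle S1 = 0.663×2164.6 = 1435.1 kg/min.
Combined feed S6 = 1980 + 1435.1 = 3415.1 kg/min.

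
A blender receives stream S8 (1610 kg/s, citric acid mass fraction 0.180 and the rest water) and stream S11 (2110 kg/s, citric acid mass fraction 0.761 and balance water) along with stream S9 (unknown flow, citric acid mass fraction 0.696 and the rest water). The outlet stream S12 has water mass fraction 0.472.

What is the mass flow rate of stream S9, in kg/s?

408.6 kg/s

Let S9 be the unknown flow. Total out = 3720 + S9.
water balance: 1824.5 + 0.304·S9 = 0.472·(3720 + S9)
(0.304 − 0.472)·S9 = 0.472×3720 − 1824.5 = -68.65
S9 = -68.65 / -0.168 = 408.63 kg/s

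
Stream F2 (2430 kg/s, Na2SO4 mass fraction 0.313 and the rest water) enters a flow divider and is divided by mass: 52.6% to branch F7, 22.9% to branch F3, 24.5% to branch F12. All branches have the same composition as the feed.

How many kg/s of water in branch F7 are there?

Branch F7 total = 0.526×2430 = 1278.2 kg/s.
water in F7 = 0.687×1278.2 = 878.11 kg/s.

878.1 kg/s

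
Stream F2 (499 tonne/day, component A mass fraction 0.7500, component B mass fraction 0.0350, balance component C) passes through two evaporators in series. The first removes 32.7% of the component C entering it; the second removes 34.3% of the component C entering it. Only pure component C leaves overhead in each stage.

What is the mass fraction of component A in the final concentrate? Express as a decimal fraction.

component C in feed = 499×0.215 = 107.28 tonne/day.
After stage 1: component C left = (1−0.327)×107.28 = 72.203; stream total = 463.92 tonne/day.
After stage 2: component C left = (1−0.343)×72.203 = 47.437; final concentrate = 439.15 tonne/day.
component A fraction = 374.25/439.15 = 0.8522.

0.8522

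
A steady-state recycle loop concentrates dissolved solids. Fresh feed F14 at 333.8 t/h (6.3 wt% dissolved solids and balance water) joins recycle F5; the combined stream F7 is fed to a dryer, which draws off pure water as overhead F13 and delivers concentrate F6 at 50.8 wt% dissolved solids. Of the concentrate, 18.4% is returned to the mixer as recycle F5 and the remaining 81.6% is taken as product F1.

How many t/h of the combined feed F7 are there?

343.1 t/h

Overall dissolved solids balance (none leaves overhead): dissolved solids in fresh feed = dissolved solids in product, i.e. 333.8×0.063 = (1−0.184)·F6·0.508.
F6 = 21.029/(0.508×0.816) = 50.731 t/h.
Recycle F5 = 0.184×50.731 = 9.3345 t/h.
Combined feed F7 = 333.8 + 9.3345 = 343.13 t/h.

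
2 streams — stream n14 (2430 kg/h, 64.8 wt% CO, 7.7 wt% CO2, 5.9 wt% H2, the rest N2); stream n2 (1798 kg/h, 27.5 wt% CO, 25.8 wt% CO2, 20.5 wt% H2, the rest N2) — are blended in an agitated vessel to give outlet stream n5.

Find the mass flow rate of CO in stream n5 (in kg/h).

CO out = CO in = 2430×0.648 + 1798×0.275 = 2069.1 kg/h.

2069 kg/h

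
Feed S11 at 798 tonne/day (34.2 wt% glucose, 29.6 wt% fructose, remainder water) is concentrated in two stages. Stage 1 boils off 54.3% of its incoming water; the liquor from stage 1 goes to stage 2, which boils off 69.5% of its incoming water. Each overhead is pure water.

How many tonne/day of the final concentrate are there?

549.4 tonne/day

water in feed = 798×0.362 = 288.88 tonne/day.
After stage 1: water left = (1−0.543)×288.88 = 132.02; stream total = 641.14 tonne/day.
After stage 2: water left = (1−0.695)×132.02 = 40.265; final concentrate = 549.39 tonne/day.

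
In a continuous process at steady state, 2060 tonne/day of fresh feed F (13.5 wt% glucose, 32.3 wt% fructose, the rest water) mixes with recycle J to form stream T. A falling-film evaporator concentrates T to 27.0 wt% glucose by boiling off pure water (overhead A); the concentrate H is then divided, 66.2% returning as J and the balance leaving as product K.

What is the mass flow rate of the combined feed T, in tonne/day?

4077 tonne/day

Overall glucose balance (none leaves overhead): glucose in fresh feed = glucose in product, i.e. 2060×0.135 = (1−0.662)·H·0.270.
H = 278.1/(0.270×0.338) = 3047.3 tonne/day.
Recycle J = 0.662×3047.3 = 2017.3 tonne/day.
Combined feed T = 2060 + 2017.3 = 4077.3 tonne/day.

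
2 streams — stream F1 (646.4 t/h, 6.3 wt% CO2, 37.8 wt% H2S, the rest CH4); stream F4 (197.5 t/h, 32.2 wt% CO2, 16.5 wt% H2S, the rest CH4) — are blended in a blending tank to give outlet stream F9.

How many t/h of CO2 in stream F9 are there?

104.3 t/h

CO2 out = CO2 in = 646.4×0.063 + 197.5×0.322 = 104.32 t/h.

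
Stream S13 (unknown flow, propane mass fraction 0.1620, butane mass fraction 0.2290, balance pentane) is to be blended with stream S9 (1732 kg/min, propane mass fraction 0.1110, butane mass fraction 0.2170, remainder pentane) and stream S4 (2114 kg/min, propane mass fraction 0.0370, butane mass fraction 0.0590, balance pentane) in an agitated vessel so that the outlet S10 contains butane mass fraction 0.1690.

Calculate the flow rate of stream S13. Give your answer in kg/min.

Let S13 be the unknown flow. Total out = 3846 + S13.
butane balance: 500.57 + 0.229·S13 = 0.169·(3846 + S13)
(0.229 − 0.169)·S13 = 0.169×3846 − 500.57 = 149.4
S13 = 149.4 / 0.060 = 2490.1 kg/min

2490 kg/min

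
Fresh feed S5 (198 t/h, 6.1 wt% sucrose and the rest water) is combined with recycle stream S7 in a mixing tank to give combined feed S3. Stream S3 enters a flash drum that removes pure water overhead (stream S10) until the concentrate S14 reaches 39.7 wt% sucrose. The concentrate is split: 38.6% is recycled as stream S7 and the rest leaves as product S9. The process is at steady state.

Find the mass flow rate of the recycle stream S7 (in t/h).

19.13 t/h

Overall sucrose balance (none leaves overhead): sucrose in fresh feed = sucrose in product, i.e. 198×0.061 = (1−0.386)·S14·0.397.
S14 = 12.078/(0.397×0.614) = 49.549 t/h.
Recycle S7 = 0.386×49.549 = 19.126 t/h.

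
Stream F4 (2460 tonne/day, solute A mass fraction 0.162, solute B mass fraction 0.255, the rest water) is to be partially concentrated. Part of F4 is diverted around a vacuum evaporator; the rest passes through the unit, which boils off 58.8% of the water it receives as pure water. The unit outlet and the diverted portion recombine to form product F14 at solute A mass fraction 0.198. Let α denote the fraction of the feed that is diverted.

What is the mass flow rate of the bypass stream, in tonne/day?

1155 tonne/day

All 2460×0.162 = 398.52 tonne/day of solute A reaches F14, so F14 = 398.52/0.198 = 2012.7 tonne/day and vapour = 447.27 tonne/day.
The evaporator receives (1−α)·2460 of feed at 0.583 water and removes 0.588 of that water:
0.588×0.583×(1−α)×2460 = 447.27
(1−α) = 447.27/843.3 = 0.5304;  α = 0.4696.
Bypass flow = 0.4696×2460 = 1155.3 tonne/day.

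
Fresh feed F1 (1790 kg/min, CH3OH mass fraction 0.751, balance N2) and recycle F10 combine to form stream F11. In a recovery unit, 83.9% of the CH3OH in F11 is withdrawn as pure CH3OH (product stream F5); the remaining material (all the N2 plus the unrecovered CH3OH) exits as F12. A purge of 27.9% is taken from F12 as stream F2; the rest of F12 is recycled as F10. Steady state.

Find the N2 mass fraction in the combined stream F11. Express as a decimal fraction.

N2 enters only via F1 and leaves only via the purge: 1790×0.249 = 0.279×(N2 in F12), and the recovery unit passes all N2, so N2 in F11 = N2 in F12 = 1597.5 kg/min.
CH3OH in F11: m_A = 1790×0.751 + (1−0.279)·(1−0.839)·m_A, so m_A = 1344.3/0.8839 = 1520.8 kg/min.
F11 = 1520.8 + 1597.5 = 3118.4 kg/min.
N2 fraction in F11 = 1597.5/3118.4 = 0.512.

0.512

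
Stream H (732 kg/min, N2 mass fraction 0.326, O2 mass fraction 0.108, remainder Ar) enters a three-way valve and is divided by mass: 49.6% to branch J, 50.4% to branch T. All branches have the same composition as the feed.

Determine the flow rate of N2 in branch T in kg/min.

120.3 kg/min

Branch T total = 0.504×732 = 368.93 kg/min.
N2 in T = 0.326×368.93 = 120.27 kg/min.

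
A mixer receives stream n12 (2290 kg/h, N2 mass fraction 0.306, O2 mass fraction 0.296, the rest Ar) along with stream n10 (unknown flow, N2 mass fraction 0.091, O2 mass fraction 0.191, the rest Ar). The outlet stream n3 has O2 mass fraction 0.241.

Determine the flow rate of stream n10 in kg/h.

Let n10 be the unknown flow. Total out = 2290 + n10.
O2 balance: 677.84 + 0.191·n10 = 0.241·(2290 + n10)
(0.191 − 0.241)·n10 = 0.241×2290 − 677.84 = -125.95
n10 = -125.95 / -0.050 = 2519 kg/h

2519 kg/h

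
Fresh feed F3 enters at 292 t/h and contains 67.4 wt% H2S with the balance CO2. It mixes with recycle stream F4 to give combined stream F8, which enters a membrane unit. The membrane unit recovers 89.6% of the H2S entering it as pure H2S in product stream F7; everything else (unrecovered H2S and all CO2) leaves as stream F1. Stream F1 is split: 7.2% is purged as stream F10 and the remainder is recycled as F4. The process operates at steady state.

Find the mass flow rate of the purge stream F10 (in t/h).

96.82 t/h

CO2 enters only via F3 and leaves only via the purge: 292×0.326 = 0.072×(CO2 in F1), and the membrane unit passes all CO2, so CO2 in F8 = CO2 in F1 = 1322.1 t/h.
H2S in F8: m_A = 292×0.674 + (1−0.072)·(1−0.896)·m_A, so m_A = 196.81/0.9035 = 217.83 t/h.
F1 = (1−0.896)×217.83 + 1322.1 = 1344.8 t/h.
Purge F10 = 0.072×1344.8 = 96.823 t/h.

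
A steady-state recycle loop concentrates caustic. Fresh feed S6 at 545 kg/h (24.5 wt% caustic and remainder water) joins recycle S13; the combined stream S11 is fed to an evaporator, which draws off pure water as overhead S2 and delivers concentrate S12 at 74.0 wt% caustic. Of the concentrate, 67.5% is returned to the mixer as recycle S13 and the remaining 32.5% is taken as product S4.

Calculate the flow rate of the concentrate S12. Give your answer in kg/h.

555.2 kg/h

Overall caustic balance (none leaves overhead): caustic in fresh feed = caustic in product, i.e. 545×0.245 = (1−0.675)·S12·0.740.
S12 = 133.53/(0.740×0.325) = 555.2 kg/h.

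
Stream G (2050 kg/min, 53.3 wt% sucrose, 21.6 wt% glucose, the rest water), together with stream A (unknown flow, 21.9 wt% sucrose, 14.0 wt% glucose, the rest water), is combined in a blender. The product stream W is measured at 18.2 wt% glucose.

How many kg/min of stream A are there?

1660 kg/min

Let A be the unknown flow. Total out = 2050 + A.
glucose balance: 442.8 + 0.140·A = 0.182·(2050 + A)
(0.140 − 0.182)·A = 0.182×2050 − 442.8 = -69.7
A = -69.7 / -0.042 = 1659.5 kg/min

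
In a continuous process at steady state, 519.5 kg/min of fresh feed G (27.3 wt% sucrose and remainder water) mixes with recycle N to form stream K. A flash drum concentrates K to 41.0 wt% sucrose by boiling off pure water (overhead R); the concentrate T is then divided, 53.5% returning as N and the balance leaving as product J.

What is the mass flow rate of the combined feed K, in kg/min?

Overall sucrose balance (none leaves overhead): sucrose in fresh feed = sucrose in product, i.e. 519.5×0.273 = (1−0.535)·T·0.410.
T = 141.82/(0.410×0.465) = 743.89 kg/min.
Recycle N = 0.535×743.89 = 397.98 kg/min.
Combined feed K = 519.5 + 397.98 = 917.48 kg/min.

917.5 kg/min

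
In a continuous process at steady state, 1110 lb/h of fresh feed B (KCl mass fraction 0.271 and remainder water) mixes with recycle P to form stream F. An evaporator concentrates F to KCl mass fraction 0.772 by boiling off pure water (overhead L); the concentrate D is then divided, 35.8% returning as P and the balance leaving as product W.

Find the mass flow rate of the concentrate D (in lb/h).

Overall KCl balance (none leaves overhead): KCl in fresh feed = KCl in product, i.e. 1110×0.271 = (1−0.358)·D·0.772.
D = 300.81/(0.772×0.642) = 606.93 lb/h.

606.9 lb/h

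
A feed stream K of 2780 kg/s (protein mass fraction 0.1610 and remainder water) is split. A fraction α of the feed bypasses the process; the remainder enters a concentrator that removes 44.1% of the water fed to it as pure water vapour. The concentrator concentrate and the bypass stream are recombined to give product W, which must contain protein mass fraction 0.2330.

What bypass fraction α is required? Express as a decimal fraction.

0.165

All 2780×0.161 = 447.58 kg/s of protein reaches W, so W = 447.58/0.233 = 1920.9 kg/s and vapour = 859.06 kg/s.
The evaporator receives (1−α)·2780 of feed at 0.839 water and removes 0.441 of that water:
0.441×0.839×(1−α)×2780 = 859.06
(1−α) = 859.06/1028.6 = 0.8352;  α = 0.1648.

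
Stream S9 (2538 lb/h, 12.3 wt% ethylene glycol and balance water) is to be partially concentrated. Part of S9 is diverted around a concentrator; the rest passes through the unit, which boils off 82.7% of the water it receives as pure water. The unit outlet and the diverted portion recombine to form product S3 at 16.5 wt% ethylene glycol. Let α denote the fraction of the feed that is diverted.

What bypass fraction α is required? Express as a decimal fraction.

0.649

All 2538×0.123 = 312.17 lb/h of ethylene glycol reaches S3, so S3 = 312.17/0.165 = 1892 lb/h and vapour = 646.04 lb/h.
The evaporator receives (1−α)·2538 of feed at 0.877 water and removes 0.827 of that water:
0.827×0.877×(1−α)×2538 = 646.04
(1−α) = 646.04/1840.8 = 0.3510;  α = 0.6490.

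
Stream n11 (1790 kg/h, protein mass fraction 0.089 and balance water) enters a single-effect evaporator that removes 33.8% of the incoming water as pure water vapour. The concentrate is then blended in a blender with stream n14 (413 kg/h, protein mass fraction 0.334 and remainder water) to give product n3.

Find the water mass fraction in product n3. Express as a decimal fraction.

0.820

Vapour removed = 0.338×0.911×1790 = 551.17 kg/h; concentrate = 1238.8 kg/h.
water reaching the mixer = 1079.5 (from concentrate) + 413×0.666 = 1354.6 kg/h.
Product flow = 1238.8 + 413 = 1651.8 kg/h; water fraction = 0.820.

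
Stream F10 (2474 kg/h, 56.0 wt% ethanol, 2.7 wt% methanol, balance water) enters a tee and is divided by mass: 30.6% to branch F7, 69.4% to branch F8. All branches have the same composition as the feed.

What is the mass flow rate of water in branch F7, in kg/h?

Branch F7 total = 0.306×2474 = 757.04 kg/h.
water in F7 = 0.413×757.04 = 312.66 kg/h.

312.7 kg/h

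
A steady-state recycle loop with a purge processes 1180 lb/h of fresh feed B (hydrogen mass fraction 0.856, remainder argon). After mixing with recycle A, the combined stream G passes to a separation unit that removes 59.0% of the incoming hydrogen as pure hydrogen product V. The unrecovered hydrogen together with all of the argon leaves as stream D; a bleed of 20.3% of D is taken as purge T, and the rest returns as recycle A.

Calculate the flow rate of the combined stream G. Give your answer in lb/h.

argon enters only via B and leaves only via the purge: 1180×0.144 = 0.203×(argon in D), and the separation unit passes all argon, so argon in G = argon in D = 837.04 lb/h.
hydrogen in G: m_A = 1180×0.856 + (1−0.203)·(1−0.590)·m_A, so m_A = 1010.1/0.6732 = 1500.3 lb/h.
G = 1500.3 + 837.04 = 2337.4 lb/h.

2337 lb/h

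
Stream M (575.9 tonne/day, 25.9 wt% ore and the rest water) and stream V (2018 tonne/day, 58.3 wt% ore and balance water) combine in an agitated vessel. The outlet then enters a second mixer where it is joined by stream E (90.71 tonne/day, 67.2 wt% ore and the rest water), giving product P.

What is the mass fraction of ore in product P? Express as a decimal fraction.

0.517

Overall, product flow = 2684.6 tonne/day.
ore in = 575.9×0.259 + 2018×0.583 + 90.71×0.672 = 1386.6 tonne/day.
ore fraction in P = 0.517.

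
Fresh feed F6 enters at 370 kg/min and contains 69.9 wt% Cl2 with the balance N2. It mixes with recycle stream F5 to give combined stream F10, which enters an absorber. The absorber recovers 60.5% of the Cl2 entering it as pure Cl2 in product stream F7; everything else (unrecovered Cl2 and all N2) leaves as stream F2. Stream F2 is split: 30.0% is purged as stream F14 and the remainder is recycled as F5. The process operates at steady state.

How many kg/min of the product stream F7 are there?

216.3 kg/min

Cl2 in F10: m_A = 370×0.699 + (1−0.300)·(1−0.605)·m_A, so m_A = 258.63/0.7235 = 357.47 kg/min.
Product F7 = 0.605×357.47 = 216.27 kg/min.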